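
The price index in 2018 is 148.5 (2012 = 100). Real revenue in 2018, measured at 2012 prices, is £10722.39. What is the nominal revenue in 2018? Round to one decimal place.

Nominal = Real × (Index/100) = 10722.39 × (148.5/100)
        = 10722.39 × 1.485 = 15922.7491

15922.7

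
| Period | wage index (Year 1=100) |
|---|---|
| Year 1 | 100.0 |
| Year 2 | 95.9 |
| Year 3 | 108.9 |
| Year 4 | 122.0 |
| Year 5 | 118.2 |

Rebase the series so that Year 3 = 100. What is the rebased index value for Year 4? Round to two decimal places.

112.03

Rebased(Year 4) = 122.0 / 108.9 × 100 = 112.0294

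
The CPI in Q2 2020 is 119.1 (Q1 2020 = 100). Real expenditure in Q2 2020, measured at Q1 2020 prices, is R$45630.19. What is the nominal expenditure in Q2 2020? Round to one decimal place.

Nominal = Real × (Index/100) = 45630.19 × (119.1/100)
        = 45630.19 × 1.191 = 54345.5563

54345.6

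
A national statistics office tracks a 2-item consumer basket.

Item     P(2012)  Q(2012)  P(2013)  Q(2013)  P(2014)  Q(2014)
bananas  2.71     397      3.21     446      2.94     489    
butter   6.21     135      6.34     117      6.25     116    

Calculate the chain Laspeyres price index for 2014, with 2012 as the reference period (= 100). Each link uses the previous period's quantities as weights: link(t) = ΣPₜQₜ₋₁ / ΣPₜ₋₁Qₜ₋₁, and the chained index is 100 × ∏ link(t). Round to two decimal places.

104.58

Link 2012→2013:
ΣP(2013)Q(2012) = 3.21×397 + 6.34×135 = 1274.37 + 855.9 = 2130.27
ΣP(2012)Q(2012) = 2.71×397 + 6.21×135 = 1075.87 + 838.35 = 1914.22
link = 2130.27/1914.22 = 1.112866
Link 2013→2014:
ΣP(2014)Q(2013) = 2.94×446 + 6.25×117 = 1311.24 + 731.25 = 2042.49
ΣP(2013)Q(2013) = 3.21×446 + 6.34×117 = 1431.66 + 741.78 = 2173.44
link = 2042.49/2173.44 = 0.939750
Chained index = 100 × 1.112866 × 0.939750 = 104.5816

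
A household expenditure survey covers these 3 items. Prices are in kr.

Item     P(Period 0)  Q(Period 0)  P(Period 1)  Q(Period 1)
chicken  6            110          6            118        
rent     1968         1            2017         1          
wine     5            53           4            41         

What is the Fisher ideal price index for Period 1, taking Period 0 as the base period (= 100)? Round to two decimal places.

100.07

Laspeyres component (base-period weights):
ΣP(Period 1)Q(Period 0) = 6×110 + 2017×1 + 4×53 = 660 + 2017 + 212 = 2889
ΣP(Period 0)Q(Period 0) = 6×110 + 1968×1 + 5×53 = 660 + 1968 + 265 = 2893
L = 2889 / 2893 × 100 = 99.8617
Paasche component (current-period weights):
ΣP(Period 1)Q(Period 1) = 6×118 + 2017×1 + 4×41 = 708 + 2017 + 164 = 2889
ΣP(Period 0)Q(Period 1) = 6×118 + 1968×1 + 5×41 = 708 + 1968 + 205 = 2881
P = 2889 / 2881 × 100 = 100.2777
Fisher = √(L × P) = √(99.8617 × 100.2777) = 100.0695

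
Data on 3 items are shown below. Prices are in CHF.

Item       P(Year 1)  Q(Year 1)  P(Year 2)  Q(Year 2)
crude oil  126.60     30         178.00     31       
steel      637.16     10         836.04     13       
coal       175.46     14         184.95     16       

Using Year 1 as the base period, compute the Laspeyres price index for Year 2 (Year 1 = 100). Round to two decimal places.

Laspeyres price index uses base-period quantities as weights.
ΣP(Year 2)·Q(Year 1) = 178.00×30 + 836.04×10 + 184.95×14 = 5340 + 8360.4 + 2589.3 = 16289.7
ΣP(Year 1)·Q(Year 1) = 126.60×30 + 637.16×10 + 175.46×14 = 3798 + 6371.6 + 2456.44 = 12626.04
Index = 16289.7 / 12626.04 × 100 = 129.0167

129.02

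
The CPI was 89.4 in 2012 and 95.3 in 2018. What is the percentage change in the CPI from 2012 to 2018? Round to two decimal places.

6.60%

Change = (95.3 − 89.4) / 89.4 × 100
       = 5.9 / 89.4 × 100 = 6.5996%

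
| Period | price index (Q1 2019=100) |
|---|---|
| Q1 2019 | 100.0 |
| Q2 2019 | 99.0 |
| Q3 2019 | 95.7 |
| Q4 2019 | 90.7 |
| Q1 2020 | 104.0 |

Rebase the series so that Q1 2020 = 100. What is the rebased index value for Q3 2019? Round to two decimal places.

Rebased(Q3 2019) = 95.7 / 104.0 × 100 = 92.0192

92.02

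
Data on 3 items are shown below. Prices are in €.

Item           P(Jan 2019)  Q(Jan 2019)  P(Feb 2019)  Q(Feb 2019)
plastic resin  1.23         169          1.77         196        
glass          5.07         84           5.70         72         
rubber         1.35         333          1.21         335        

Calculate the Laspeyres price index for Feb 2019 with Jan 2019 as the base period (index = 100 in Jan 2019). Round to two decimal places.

Laspeyres price index uses base-period quantities as weights.
ΣP(Feb 2019)·Q(Jan 2019) = 1.77×169 + 5.70×84 + 1.21×333 = 299.13 + 478.8 + 402.93 = 1180.86
ΣP(Jan 2019)·Q(Jan 2019) = 1.23×169 + 5.07×84 + 1.35×333 = 207.87 + 425.88 + 449.55 = 1083.3
Index = 1180.86 / 1083.3 × 100 = 109.0058

109.01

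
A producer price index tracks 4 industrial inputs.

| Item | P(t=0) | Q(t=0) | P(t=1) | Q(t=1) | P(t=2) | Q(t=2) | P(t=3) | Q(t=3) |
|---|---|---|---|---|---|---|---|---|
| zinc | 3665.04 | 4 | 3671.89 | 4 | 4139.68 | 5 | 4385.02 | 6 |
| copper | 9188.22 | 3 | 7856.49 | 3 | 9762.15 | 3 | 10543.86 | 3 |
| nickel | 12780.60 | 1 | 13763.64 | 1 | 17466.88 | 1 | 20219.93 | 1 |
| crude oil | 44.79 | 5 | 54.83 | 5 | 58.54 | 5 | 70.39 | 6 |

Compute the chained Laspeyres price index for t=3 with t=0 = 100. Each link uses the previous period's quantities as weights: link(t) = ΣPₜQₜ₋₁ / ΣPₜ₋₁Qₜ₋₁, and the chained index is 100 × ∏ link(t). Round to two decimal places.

Link t=0→t=1:
ΣP(t=1)Q(t=0) = 3671.89×4 + 7856.49×3 + 13763.64×1 + 54.83×5 = 14687.56 + 23569.47 + 13763.64 + 274.15 = 52294.82
ΣP(t=0)Q(t=0) = 3665.04×4 + 9188.22×3 + 12780.60×1 + 44.79×5 = 14660.16 + 27564.66 + 12780.6 + 223.95 = 55229.37
link = 52294.82/55229.37 = 0.946866
Link t=1→t=2:
ΣP(t=2)Q(t=1) = 4139.68×4 + 9762.15×3 + 17466.88×1 + 58.54×5 = 16558.72 + 29286.45 + 17466.88 + 292.7 = 63604.75
ΣP(t=1)Q(t=1) = 3671.89×4 + 7856.49×3 + 13763.64×1 + 54.83×5 = 14687.56 + 23569.47 + 13763.64 + 274.15 = 52294.82
link = 63604.75/52294.82 = 1.216272
Link t=2→t=3:
ΣP(t=3)Q(t=2) = 4385.02×5 + 10543.86×3 + 20219.93×1 + 70.39×5 = 21925.1 + 31631.58 + 20219.93 + 351.95 = 74128.56
ΣP(t=2)Q(t=2) = 4139.68×5 + 9762.15×3 + 17466.88×1 + 58.54×5 = 20698.4 + 29286.45 + 17466.88 + 292.7 = 67744.43
link = 74128.56/67744.43 = 1.094238
Chained index = 100 × 0.946866 × 1.216272 × 1.094238 = 126.0177

126.02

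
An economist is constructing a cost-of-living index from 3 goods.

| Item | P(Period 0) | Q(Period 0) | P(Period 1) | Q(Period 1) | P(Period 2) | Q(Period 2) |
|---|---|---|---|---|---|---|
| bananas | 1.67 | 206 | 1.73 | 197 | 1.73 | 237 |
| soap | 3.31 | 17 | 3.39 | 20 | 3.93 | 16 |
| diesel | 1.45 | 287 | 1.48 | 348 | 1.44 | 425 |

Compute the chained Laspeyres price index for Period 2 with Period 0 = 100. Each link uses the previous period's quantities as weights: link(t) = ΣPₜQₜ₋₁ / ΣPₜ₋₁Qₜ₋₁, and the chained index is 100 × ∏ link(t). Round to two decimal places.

Link Period 0→Period 1:
ΣP(Period 1)Q(Period 0) = 1.73×206 + 3.39×17 + 1.48×287 = 356.38 + 57.63 + 424.76 = 838.77
ΣP(Period 0)Q(Period 0) = 1.67×206 + 3.31×17 + 1.45×287 = 344.02 + 56.27 + 416.15 = 816.44
link = 838.77/816.44 = 1.027350
Link Period 1→Period 2:
ΣP(Period 2)Q(Period 1) = 1.73×197 + 3.93×20 + 1.44×348 = 340.81 + 78.6 + 501.12 = 920.53
ΣP(Period 1)Q(Period 1) = 1.73×197 + 3.39×20 + 1.48×348 = 340.81 + 67.8 + 515.04 = 923.65
link = 920.53/923.65 = 0.996622
Chained index = 100 × 1.027350 × 0.996622 = 102.3880

102.39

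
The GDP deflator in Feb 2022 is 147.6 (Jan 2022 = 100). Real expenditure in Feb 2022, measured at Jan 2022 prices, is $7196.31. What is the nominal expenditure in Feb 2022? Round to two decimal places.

Nominal = Real × (Index/100) = 7196.31 × (147.6/100)
        = 7196.31 × 1.476 = 10621.7536

10621.75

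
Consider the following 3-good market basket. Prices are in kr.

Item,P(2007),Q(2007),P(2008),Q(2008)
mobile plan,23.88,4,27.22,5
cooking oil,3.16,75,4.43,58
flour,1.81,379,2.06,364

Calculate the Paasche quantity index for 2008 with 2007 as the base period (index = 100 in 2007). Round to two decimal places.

Paasche quantity index uses current-period prices as weights.
ΣP(2008)·Q(2008) = 27.22×5 + 4.43×58 + 2.06×364 = 136.1 + 256.94 + 749.84 = 1142.88
ΣP(2008)·Q(2007) = 27.22×4 + 4.43×75 + 2.06×379 = 108.88 + 332.25 + 780.74 = 1221.87
Index = 1142.88 / 1221.87 × 100 = 93.5353

93.54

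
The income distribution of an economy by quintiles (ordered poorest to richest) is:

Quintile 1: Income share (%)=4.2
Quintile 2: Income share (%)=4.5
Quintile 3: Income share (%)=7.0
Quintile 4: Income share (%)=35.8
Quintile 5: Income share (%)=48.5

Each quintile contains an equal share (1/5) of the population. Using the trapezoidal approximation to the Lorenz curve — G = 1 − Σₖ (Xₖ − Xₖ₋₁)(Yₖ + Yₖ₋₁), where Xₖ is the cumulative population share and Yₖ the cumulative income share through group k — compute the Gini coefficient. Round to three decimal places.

Cumulative income shares Yₖ: 0.0420, 0.0870, 0.1570, 0.5150, 1.0000
Σ (Xₖ−Xₖ₋₁)(Yₖ+Yₖ₋₁) = (1/5)(0.0420+0.0000) + (1/5)(0.0870+0.0420) + (1/5)(0.1570+0.0870) + (1/5)(0.5150+0.1570) + (1/5)(1.0000+0.5150)
  = 0.0084 + 0.0258 + 0.0488 + 0.1344 + 0.3030 = 0.5204
G = 1 − 0.5204 = 0.4796

0.480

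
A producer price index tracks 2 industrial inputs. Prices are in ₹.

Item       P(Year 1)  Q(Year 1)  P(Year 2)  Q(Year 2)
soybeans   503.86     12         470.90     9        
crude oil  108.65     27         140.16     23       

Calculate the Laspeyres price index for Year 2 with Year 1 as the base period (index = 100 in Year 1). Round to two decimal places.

105.07

Laspeyres price index uses base-period quantities as weights.
ΣP(Year 2)·Q(Year 1) = 470.90×12 + 140.16×27 = 5650.8 + 3784.32 = 9435.12
ΣP(Year 1)·Q(Year 1) = 503.86×12 + 108.65×27 = 6046.32 + 2933.55 = 8979.87
Index = 9435.12 / 8979.87 × 100 = 105.0697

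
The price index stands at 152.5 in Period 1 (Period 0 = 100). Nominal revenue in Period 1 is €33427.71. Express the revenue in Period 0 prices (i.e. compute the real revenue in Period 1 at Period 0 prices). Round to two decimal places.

Real = Nominal ÷ (Index/100) = 33427.71 ÷ (152.5/100)
     = 33427.71 ÷ 1.525 = 21919.8098

21919.81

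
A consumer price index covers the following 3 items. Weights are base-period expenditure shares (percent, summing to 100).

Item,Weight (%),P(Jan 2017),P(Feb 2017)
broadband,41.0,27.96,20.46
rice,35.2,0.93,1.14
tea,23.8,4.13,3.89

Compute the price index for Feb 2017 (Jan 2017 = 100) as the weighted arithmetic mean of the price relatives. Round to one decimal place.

95.6

broadband: 41.0 × (20.46/27.96) = 41.0 × 0.731760 = 30.0021
rice: 35.2 × (1.14/0.93) = 35.2 × 1.225806 = 43.1484
tea: 23.8 × (3.89/4.13) = 23.8 × 0.941889 = 22.4169
Index = Σ wᵢ·(p₁ᵢ/p₀ᵢ) = 30.0021 + 43.1484 + 22.4169 = 95.5675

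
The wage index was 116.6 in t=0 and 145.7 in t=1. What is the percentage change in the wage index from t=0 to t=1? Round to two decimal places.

Change = (145.7 − 116.6) / 116.6 × 100
       = 29.1 / 116.6 × 100 = 24.9571%

24.96%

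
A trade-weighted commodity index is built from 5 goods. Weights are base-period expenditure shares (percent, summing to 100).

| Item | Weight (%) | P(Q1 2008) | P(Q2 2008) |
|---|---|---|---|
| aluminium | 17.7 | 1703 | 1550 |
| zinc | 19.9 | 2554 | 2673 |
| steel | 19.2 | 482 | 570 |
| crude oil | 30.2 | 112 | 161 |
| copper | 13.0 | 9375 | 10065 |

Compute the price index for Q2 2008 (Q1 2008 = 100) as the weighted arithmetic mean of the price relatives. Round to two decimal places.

aluminium: 17.7 × (1550/1703) = 17.7 × 0.910159 = 16.1098
zinc: 19.9 × (2673/2554) = 19.9 × 1.046594 = 20.8272
steel: 19.2 × (570/482) = 19.2 × 1.182573 = 22.7054
crude oil: 30.2 × (161/112) = 30.2 × 1.437500 = 43.4125
copper: 13.0 × (10065/9375) = 13.0 × 1.073600 = 13.9568
Index = Σ wᵢ·(p₁ᵢ/p₀ᵢ) = 16.1098 + 20.8272 + 22.7054 + 43.4125 + 13.9568 = 117.0117

117.01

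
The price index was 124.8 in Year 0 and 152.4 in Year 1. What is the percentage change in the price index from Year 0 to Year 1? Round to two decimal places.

Change = (152.4 − 124.8) / 124.8 × 100
       = 27.6 / 124.8 × 100 = 22.1154%

22.12%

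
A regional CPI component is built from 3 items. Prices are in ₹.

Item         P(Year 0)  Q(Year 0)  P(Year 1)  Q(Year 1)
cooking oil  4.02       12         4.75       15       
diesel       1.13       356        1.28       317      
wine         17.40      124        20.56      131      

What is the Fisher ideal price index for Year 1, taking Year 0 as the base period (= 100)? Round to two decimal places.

Laspeyres component (base-period weights):
ΣP(Year 1)Q(Year 0) = 4.75×12 + 1.28×356 + 20.56×124 = 57 + 455.68 + 2549.44 = 3062.12
ΣP(Year 0)Q(Year 0) = 4.02×12 + 1.13×356 + 17.40×124 = 48.24 + 402.28 + 2157.6 = 2608.12
L = 3062.12 / 2608.12 × 100 = 117.4072
Paasche component (current-period weights):
ΣP(Year 1)Q(Year 1) = 4.75×15 + 1.28×317 + 20.56×131 = 71.25 + 405.76 + 2693.36 = 3170.37
ΣP(Year 0)Q(Year 1) = 4.02×15 + 1.13×317 + 17.40×131 = 60.3 + 358.21 + 2279.4 = 2697.91
P = 3170.37 / 2697.91 × 100 = 117.5121
Fisher = √(L × P) = √(117.4072 × 117.5121) = 117.4596

117.46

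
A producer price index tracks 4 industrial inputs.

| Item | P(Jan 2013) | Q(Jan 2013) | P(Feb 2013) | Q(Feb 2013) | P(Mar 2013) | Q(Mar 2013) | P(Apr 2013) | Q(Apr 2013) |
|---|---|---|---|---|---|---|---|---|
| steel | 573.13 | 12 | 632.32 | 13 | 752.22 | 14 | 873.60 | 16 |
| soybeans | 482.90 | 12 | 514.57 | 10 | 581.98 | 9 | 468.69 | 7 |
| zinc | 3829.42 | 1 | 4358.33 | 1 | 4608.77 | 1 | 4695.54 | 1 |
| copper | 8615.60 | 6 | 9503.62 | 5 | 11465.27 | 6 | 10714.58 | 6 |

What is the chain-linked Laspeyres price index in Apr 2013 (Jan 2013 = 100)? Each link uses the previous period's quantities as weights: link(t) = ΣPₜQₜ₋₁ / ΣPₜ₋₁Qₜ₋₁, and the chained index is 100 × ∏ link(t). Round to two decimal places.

Link Jan 2013→Feb 2013:
ΣP(Feb 2013)Q(Jan 2013) = 632.32×12 + 514.57×12 + 4358.33×1 + 9503.62×6 = 7587.84 + 6174.84 + 4358.33 + 57021.72 = 75142.73
ΣP(Jan 2013)Q(Jan 2013) = 573.13×12 + 482.90×12 + 3829.42×1 + 8615.60×6 = 6877.56 + 5794.8 + 3829.42 + 51693.6 = 68195.38
link = 75142.73/68195.38 = 1.101874
Link Feb 2013→Mar 2013:
ΣP(Mar 2013)Q(Feb 2013) = 752.22×13 + 581.98×10 + 4608.77×1 + 11465.27×5 = 9778.86 + 5819.8 + 4608.77 + 57326.35 = 77533.78
ΣP(Feb 2013)Q(Feb 2013) = 632.32×13 + 514.57×10 + 4358.33×1 + 9503.62×5 = 8220.16 + 5145.7 + 4358.33 + 47518.1 = 65242.29
link = 77533.78/65242.29 = 1.188398
Link Mar 2013→Apr 2013:
ΣP(Apr 2013)Q(Mar 2013) = 873.60×14 + 468.69×9 + 4695.54×1 + 10714.58×6 = 12230.4 + 4218.21 + 4695.54 + 64287.48 = 85431.63
ΣP(Mar 2013)Q(Mar 2013) = 752.22×14 + 581.98×9 + 4608.77×1 + 11465.27×6 = 10531.08 + 5237.82 + 4608.77 + 68791.62 = 89169.29
link = 85431.63/89169.29 = 0.958084
Chained index = 100 × 1.101874 × 1.188398 × 0.958084 = 125.4577

125.46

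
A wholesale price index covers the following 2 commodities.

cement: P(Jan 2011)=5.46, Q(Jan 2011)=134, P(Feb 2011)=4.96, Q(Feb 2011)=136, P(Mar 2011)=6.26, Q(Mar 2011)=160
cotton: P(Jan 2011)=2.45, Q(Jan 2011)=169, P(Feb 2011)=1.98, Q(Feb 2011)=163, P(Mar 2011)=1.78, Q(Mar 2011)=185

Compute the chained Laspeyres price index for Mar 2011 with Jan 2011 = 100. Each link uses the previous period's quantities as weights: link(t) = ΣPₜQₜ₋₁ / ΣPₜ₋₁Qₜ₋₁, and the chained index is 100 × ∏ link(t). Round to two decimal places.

99.83

Link Jan 2011→Feb 2011:
ΣP(Feb 2011)Q(Jan 2011) = 4.96×134 + 1.98×169 = 664.64 + 334.62 = 999.26
ΣP(Jan 2011)Q(Jan 2011) = 5.46×134 + 2.45×169 = 731.64 + 414.05 = 1145.69
link = 999.26/1145.69 = 0.872191
Link Feb 2011→Mar 2011:
ΣP(Mar 2011)Q(Feb 2011) = 6.26×136 + 1.78×163 = 851.36 + 290.14 = 1141.5
ΣP(Feb 2011)Q(Feb 2011) = 4.96×136 + 1.98×163 = 674.56 + 322.74 = 997.3
link = 1141.5/997.3 = 1.144590
Chained index = 100 × 0.872191 × 1.144590 = 99.8301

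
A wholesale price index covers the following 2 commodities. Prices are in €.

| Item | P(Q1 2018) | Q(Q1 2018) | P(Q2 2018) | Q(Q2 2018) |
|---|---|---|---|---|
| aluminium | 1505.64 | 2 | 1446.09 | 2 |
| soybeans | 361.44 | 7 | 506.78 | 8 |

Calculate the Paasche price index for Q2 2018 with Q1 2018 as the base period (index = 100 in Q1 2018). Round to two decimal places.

Paasche price index uses current-period quantities as weights.
ΣP(Q2 2018)·Q(Q2 2018) = 1446.09×2 + 506.78×8 = 2892.18 + 4054.24 = 6946.42
ΣP(Q1 2018)·Q(Q2 2018) = 1505.64×2 + 361.44×8 = 3011.28 + 2891.52 = 5902.8
Index = 6946.42 / 5902.8 × 100 = 117.6801

117.68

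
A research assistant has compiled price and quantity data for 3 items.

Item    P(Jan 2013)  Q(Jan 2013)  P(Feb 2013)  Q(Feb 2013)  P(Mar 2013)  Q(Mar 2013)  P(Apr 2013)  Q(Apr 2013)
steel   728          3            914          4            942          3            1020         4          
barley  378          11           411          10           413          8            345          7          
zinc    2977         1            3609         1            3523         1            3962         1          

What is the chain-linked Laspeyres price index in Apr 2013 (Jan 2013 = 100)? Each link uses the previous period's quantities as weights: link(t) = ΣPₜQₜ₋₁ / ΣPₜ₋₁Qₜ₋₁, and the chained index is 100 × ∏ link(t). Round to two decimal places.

Link Jan 2013→Feb 2013:
ΣP(Feb 2013)Q(Jan 2013) = 914×3 + 411×11 + 3609×1 = 2742 + 4521 + 3609 = 10872
ΣP(Jan 2013)Q(Jan 2013) = 728×3 + 378×11 + 2977×1 = 2184 + 4158 + 2977 = 9319
link = 10872/9319 = 1.166649
Link Feb 2013→Mar 2013:
ΣP(Mar 2013)Q(Feb 2013) = 942×4 + 413×10 + 3523×1 = 3768 + 4130 + 3523 = 11421
ΣP(Feb 2013)Q(Feb 2013) = 914×4 + 411×10 + 3609×1 = 3656 + 4110 + 3609 = 11375
link = 11421/11375 = 1.004044
Link Mar 2013→Apr 2013:
ΣP(Apr 2013)Q(Mar 2013) = 1020×3 + 345×8 + 3962×1 = 3060 + 2760 + 3962 = 9782
ΣP(Mar 2013)Q(Mar 2013) = 942×3 + 413×8 + 3523×1 = 2826 + 3304 + 3523 = 9653
link = 9782/9653 = 1.013364
Chained index = 100 × 1.166649 × 1.004044 × 1.013364 = 118.7020

118.70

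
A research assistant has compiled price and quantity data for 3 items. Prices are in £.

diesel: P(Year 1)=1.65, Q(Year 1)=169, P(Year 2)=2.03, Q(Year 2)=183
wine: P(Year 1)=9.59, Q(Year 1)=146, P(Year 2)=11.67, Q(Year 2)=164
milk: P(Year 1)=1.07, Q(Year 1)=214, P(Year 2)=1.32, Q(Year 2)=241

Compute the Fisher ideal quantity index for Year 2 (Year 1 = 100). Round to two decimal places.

111.77

Laspeyres component (base-period weights):
ΣP(Year 1)Q(Year 2) = 1.65×183 + 9.59×164 + 1.07×241 = 301.95 + 1572.76 + 257.87 = 2132.58
ΣP(Year 1)Q(Year 1) = 1.65×169 + 9.59×146 + 1.07×214 = 278.85 + 1400.14 + 228.98 = 1907.97
L = 2132.58 / 1907.97 × 100 = 111.7722
Paasche component (current-period weights):
ΣP(Year 2)Q(Year 2) = 2.03×183 + 11.67×164 + 1.32×241 = 371.49 + 1913.88 + 318.12 = 2603.49
ΣP(Year 2)Q(Year 1) = 2.03×169 + 11.67×146 + 1.32×214 = 343.07 + 1703.82 + 282.48 = 2329.37
P = 2603.49 / 2329.37 × 100 = 111.7680
Fisher = √(L × P) = √(111.7722 × 111.7680) = 111.7701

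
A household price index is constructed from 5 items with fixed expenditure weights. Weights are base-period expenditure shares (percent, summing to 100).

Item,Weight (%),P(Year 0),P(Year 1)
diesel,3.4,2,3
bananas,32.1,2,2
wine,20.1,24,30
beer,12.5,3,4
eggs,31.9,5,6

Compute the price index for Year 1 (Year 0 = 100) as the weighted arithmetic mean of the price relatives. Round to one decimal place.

117.3

diesel: 3.4 × (3/2) = 3.4 × 1.500000 = 5.1000
bananas: 32.1 × (2/2) = 32.1 × 1.000000 = 32.1000
wine: 20.1 × (30/24) = 20.1 × 1.250000 = 25.1250
beer: 12.5 × (4/3) = 12.5 × 1.333333 = 16.6667
eggs: 31.9 × (6/5) = 31.9 × 1.200000 = 38.2800
Index = Σ wᵢ·(p₁ᵢ/p₀ᵢ) = 5.1000 + 32.1000 + 25.1250 + 16.6667 + 38.2800 = 117.2717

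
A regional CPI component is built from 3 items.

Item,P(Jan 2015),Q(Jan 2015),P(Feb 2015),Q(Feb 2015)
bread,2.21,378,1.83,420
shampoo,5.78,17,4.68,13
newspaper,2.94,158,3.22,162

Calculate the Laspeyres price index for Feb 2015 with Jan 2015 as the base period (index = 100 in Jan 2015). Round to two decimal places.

Laspeyres price index uses base-period quantities as weights.
ΣP(Feb 2015)·Q(Jan 2015) = 1.83×378 + 4.68×17 + 3.22×158 = 691.74 + 79.56 + 508.76 = 1280.06
ΣP(Jan 2015)·Q(Jan 2015) = 2.21×378 + 5.78×17 + 2.94×158 = 835.38 + 98.26 + 464.52 = 1398.16
Index = 1280.06 / 1398.16 × 100 = 91.5532

91.55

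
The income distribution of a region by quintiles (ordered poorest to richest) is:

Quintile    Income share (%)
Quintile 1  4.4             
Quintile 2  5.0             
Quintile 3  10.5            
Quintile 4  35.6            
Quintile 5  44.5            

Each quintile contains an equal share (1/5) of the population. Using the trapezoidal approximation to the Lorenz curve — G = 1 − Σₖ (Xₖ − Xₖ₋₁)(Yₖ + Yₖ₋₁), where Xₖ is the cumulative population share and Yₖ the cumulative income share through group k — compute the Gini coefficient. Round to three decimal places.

Cumulative income shares Yₖ: 0.0440, 0.0940, 0.1990, 0.5550, 1.0000
Σ (Xₖ−Xₖ₋₁)(Yₖ+Yₖ₋₁) = (1/5)(0.0440+0.0000) + (1/5)(0.0940+0.0440) + (1/5)(0.1990+0.0940) + (1/5)(0.5550+0.1990) + (1/5)(1.0000+0.5550)
  = 0.0088 + 0.0276 + 0.0586 + 0.1508 + 0.3110 = 0.5568
G = 1 − 0.5568 = 0.4432

0.443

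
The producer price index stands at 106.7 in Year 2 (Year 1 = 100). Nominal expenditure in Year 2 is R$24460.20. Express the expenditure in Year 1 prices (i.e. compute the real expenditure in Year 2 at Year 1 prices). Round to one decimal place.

Real = Nominal ÷ (Index/100) = 24460.20 ÷ (106.7/100)
     = 24460.20 ÷ 1.067 = 22924.2737

22924.3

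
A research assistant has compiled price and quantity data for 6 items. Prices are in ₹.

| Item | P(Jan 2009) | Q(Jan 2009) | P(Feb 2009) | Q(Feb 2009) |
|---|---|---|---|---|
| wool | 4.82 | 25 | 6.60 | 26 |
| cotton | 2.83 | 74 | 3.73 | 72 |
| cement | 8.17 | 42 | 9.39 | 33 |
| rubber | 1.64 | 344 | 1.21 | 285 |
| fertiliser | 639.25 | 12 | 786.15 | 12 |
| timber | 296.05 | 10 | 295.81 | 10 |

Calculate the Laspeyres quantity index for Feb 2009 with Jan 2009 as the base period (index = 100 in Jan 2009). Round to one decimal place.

98.6

Laspeyres quantity index uses base-period prices as weights.
ΣP(Jan 2009)·Q(Feb 2009) = 4.82×26 + 2.83×72 + 8.17×33 + 1.64×285 + 639.25×12 + 296.05×10 = 125.32 + 203.76 + 269.61 + 467.4 + 7671 + 2960.5 = 11697.59
ΣP(Jan 2009)·Q(Jan 2009) = 4.82×25 + 2.83×74 + 8.17×42 + 1.64×344 + 639.25×12 + 296.05×10 = 120.5 + 209.42 + 343.14 + 564.16 + 7671 + 2960.5 = 11868.72
Index = 11697.59 / 11868.72 × 100 = 98.5581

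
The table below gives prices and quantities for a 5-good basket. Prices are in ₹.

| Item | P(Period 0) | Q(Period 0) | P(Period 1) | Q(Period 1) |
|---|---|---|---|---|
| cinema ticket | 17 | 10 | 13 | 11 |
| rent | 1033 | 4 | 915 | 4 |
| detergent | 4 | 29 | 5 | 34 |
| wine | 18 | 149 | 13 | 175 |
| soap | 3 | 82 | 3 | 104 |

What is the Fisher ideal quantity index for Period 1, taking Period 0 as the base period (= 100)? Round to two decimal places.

107.50

Laspeyres component (base-period weights):
ΣP(Period 0)Q(Period 1) = 17×11 + 1033×4 + 4×34 + 18×175 + 3×104 = 187 + 4132 + 136 + 3150 + 312 = 7917
ΣP(Period 0)Q(Period 0) = 17×10 + 1033×4 + 4×29 + 18×149 + 3×82 = 170 + 4132 + 116 + 2682 + 246 = 7346
L = 7917 / 7346 × 100 = 107.7729
Paasche component (current-period weights):
ΣP(Period 1)Q(Period 1) = 13×11 + 915×4 + 5×34 + 13×175 + 3×104 = 143 + 3660 + 170 + 2275 + 312 = 6560
ΣP(Period 1)Q(Period 0) = 13×10 + 915×4 + 5×29 + 13×149 + 3×82 = 130 + 3660 + 145 + 1937 + 246 = 6118
P = 6560 / 6118 × 100 = 107.2246
Fisher = √(L × P) = √(107.7729 × 107.2246) = 107.4984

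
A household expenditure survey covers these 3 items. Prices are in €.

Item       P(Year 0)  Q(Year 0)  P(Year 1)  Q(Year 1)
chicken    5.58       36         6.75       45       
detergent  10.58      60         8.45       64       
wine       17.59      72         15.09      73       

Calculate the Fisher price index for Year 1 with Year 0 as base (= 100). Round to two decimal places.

87.66

Laspeyres component (base-period weights):
ΣP(Year 1)Q(Year 0) = 6.75×36 + 8.45×60 + 15.09×72 = 243 + 507 + 1086.48 = 1836.48
ΣP(Year 0)Q(Year 0) = 5.58×36 + 10.58×60 + 17.59×72 = 200.88 + 634.8 + 1266.48 = 2102.16
L = 1836.48 / 2102.16 × 100 = 87.3616
Paasche component (current-period weights):
ΣP(Year 1)Q(Year 1) = 6.75×45 + 8.45×64 + 15.09×73 = 303.75 + 540.8 + 1101.57 = 1946.12
ΣP(Year 0)Q(Year 1) = 5.58×45 + 10.58×64 + 17.59×73 = 251.1 + 677.12 + 1284.07 = 2212.29
P = 1946.12 / 2212.29 × 100 = 87.9686
Fisher = √(L × P) = √(87.3616 × 87.9686) = 87.6645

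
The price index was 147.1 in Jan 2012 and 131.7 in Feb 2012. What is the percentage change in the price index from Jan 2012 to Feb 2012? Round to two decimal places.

Change = (131.7 − 147.1) / 147.1 × 100
       = -15.4 / 147.1 × 100 = -10.4691%

-10.47%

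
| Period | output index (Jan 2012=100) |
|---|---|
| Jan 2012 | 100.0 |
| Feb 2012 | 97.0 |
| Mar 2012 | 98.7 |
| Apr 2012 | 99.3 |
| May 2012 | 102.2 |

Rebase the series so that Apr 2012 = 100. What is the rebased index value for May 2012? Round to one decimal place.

Rebased(May 2012) = 102.2 / 99.3 × 100 = 102.9204

102.9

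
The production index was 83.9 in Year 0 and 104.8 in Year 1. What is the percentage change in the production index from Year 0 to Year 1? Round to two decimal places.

Change = (104.8 − 83.9) / 83.9 × 100
       = 20.9 / 83.9 × 100 = 24.9106%

24.91%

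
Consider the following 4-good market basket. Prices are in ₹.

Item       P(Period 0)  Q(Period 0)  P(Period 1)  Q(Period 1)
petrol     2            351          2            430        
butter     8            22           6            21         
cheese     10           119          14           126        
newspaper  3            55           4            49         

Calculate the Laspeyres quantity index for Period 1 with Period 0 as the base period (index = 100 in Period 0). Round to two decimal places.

109.05

Laspeyres quantity index uses base-period prices as weights.
ΣP(Period 0)·Q(Period 1) = 2×430 + 8×21 + 10×126 + 3×49 = 860 + 168 + 1260 + 147 = 2435
ΣP(Period 0)·Q(Period 0) = 2×351 + 8×22 + 10×119 + 3×55 = 702 + 176 + 1190 + 165 = 2233
Index = 2435 / 2233 × 100 = 109.0461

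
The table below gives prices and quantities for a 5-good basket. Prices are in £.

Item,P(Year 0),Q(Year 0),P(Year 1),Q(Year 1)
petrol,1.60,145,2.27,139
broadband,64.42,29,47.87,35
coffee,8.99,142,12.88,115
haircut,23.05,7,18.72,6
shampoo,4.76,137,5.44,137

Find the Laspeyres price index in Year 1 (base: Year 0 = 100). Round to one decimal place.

Laspeyres price index uses base-period quantities as weights.
ΣP(Year 1)·Q(Year 0) = 2.27×145 + 47.87×29 + 12.88×142 + 18.72×7 + 5.44×137 = 329.15 + 1388.23 + 1828.96 + 131.04 + 745.28 = 4422.66
ΣP(Year 0)·Q(Year 0) = 1.60×145 + 64.42×29 + 8.99×142 + 23.05×7 + 4.76×137 = 232 + 1868.18 + 1276.58 + 161.35 + 652.12 = 4190.23
Index = 4422.66 / 4190.23 × 100 = 105.5470

105.5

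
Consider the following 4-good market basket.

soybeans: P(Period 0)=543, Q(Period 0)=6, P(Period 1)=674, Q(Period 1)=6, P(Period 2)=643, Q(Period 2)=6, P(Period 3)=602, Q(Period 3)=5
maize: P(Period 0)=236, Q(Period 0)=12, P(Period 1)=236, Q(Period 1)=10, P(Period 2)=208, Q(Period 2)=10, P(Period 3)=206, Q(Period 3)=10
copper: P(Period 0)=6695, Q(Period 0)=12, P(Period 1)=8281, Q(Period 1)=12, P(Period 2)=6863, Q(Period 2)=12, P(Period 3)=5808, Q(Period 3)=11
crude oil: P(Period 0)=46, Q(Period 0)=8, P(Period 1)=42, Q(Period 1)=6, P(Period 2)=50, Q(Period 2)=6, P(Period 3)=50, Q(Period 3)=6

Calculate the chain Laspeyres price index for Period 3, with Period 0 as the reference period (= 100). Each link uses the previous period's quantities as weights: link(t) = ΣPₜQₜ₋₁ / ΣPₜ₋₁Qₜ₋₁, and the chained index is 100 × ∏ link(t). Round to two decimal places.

Link Period 0→Period 1:
ΣP(Period 1)Q(Period 0) = 674×6 + 236×12 + 8281×12 + 42×8 = 4044 + 2832 + 99372 + 336 = 106584
ΣP(Period 0)Q(Period 0) = 543×6 + 236×12 + 6695×12 + 46×8 = 3258 + 2832 + 80340 + 368 = 86798
link = 106584/86798 = 1.227955
Link Period 1→Period 2:
ΣP(Period 2)Q(Period 1) = 643×6 + 208×10 + 6863×12 + 50×6 = 3858 + 2080 + 82356 + 300 = 88594
ΣP(Period 1)Q(Period 1) = 674×6 + 236×10 + 8281×12 + 42×6 = 4044 + 2360 + 99372 + 252 = 106028
link = 88594/106028 = 0.835572
Link Period 2→Period 3:
ΣP(Period 3)Q(Period 2) = 602×6 + 206×10 + 5808×12 + 50×6 = 3612 + 2060 + 69696 + 300 = 75668
ΣP(Period 2)Q(Period 2) = 643×6 + 208×10 + 6863×12 + 50×6 = 3858 + 2080 + 82356 + 300 = 88594
link = 75668/88594 = 0.854098
Chained index = 100 × 1.227955 × 0.835572 × 0.854098 = 87.6343

87.63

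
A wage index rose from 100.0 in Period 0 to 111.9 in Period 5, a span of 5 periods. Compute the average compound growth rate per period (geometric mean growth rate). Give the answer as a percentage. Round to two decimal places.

2.27%

Growth factor = (111.9/100.0)^(1/5) = (1.119000)^(1/5) = 1.022742
Growth rate = 1.022742 − 1 = 0.022742 = 2.2742%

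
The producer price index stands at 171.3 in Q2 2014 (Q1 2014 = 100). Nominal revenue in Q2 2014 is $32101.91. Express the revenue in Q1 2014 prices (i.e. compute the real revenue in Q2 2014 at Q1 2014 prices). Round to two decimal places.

18740.17

Real = Nominal ÷ (Index/100) = 32101.91 ÷ (171.3/100)
     = 32101.91 ÷ 1.713 = 18740.1693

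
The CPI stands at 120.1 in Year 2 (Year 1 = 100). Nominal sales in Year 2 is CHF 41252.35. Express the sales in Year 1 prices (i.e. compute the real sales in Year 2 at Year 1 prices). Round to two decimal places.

Real = Nominal ÷ (Index/100) = 41252.35 ÷ (120.1/100)
     = 41252.35 ÷ 1.201 = 34348.3347

34348.33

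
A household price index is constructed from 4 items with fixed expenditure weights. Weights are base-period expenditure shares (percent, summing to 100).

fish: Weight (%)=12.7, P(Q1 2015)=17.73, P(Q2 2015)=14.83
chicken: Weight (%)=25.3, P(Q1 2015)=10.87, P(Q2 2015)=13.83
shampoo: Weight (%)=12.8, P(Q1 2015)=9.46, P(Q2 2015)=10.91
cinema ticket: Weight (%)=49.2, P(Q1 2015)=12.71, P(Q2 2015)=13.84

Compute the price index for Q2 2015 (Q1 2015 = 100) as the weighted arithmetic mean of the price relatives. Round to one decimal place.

fish: 12.7 × (14.83/17.73) = 12.7 × 0.836435 = 10.6227
chicken: 25.3 × (13.83/10.87) = 25.3 × 1.272309 = 32.1894
shampoo: 12.8 × (10.91/9.46) = 12.8 × 1.153277 = 14.7619
cinema ticket: 49.2 × (13.84/12.71) = 49.2 × 1.088906 = 53.5742
Index = Σ wᵢ·(p₁ᵢ/p₀ᵢ) = 10.6227 + 32.1894 + 14.7619 + 53.5742 = 111.1483

111.1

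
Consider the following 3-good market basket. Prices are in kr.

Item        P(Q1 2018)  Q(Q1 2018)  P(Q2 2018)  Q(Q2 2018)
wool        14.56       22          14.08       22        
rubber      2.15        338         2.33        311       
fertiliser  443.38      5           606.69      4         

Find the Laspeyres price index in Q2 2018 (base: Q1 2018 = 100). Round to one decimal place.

Laspeyres price index uses base-period quantities as weights.
ΣP(Q2 2018)·Q(Q1 2018) = 14.08×22 + 2.33×338 + 606.69×5 = 309.76 + 787.54 + 3033.45 = 4130.75
ΣP(Q1 2018)·Q(Q1 2018) = 14.56×22 + 2.15×338 + 443.38×5 = 320.32 + 726.7 + 2216.9 = 3263.92
Index = 4130.75 / 3263.92 × 100 = 126.5579

126.6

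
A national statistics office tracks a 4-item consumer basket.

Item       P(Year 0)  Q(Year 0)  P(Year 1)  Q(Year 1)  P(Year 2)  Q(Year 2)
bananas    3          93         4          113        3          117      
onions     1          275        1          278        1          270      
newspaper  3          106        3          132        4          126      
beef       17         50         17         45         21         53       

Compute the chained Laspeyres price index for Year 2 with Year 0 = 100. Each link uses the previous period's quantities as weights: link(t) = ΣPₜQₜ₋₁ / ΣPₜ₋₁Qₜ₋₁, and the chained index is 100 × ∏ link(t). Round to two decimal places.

116.49

Link Year 0→Year 1:
ΣP(Year 1)Q(Year 0) = 4×93 + 1×275 + 3×106 + 17×50 = 372 + 275 + 318 + 850 = 1815
ΣP(Year 0)Q(Year 0) = 3×93 + 1×275 + 3×106 + 17×50 = 279 + 275 + 318 + 850 = 1722
link = 1815/1722 = 1.054007
Link Year 1→Year 2:
ΣP(Year 2)Q(Year 1) = 3×113 + 1×278 + 4×132 + 21×45 = 339 + 278 + 528 + 945 = 2090
ΣP(Year 1)Q(Year 1) = 4×113 + 1×278 + 3×132 + 17×45 = 452 + 278 + 396 + 765 = 1891
link = 2090/1891 = 1.105235
Chained index = 100 × 1.054007 × 1.105235 = 116.4926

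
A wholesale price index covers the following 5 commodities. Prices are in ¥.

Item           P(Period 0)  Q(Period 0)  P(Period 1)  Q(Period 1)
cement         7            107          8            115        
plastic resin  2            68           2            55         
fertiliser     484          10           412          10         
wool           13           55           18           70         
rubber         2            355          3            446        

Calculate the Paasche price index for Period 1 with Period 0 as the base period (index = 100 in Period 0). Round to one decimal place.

102.5

Paasche price index uses current-period quantities as weights.
ΣP(Period 1)·Q(Period 1) = 8×115 + 2×55 + 412×10 + 18×70 + 3×446 = 920 + 110 + 4120 + 1260 + 1338 = 7748
ΣP(Period 0)·Q(Period 1) = 7×115 + 2×55 + 484×10 + 13×70 + 2×446 = 805 + 110 + 4840 + 910 + 892 = 7557
Index = 7748 / 7557 × 100 = 102.5275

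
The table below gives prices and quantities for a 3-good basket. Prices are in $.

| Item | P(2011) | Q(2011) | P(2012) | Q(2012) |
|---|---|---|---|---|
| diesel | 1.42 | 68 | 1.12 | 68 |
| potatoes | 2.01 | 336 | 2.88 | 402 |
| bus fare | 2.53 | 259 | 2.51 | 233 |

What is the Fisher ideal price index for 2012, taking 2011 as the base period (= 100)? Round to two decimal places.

Laspeyres component (base-period weights):
ΣP(2012)Q(2011) = 1.12×68 + 2.88×336 + 2.51×259 = 76.16 + 967.68 + 650.09 = 1693.93
ΣP(2011)Q(2011) = 1.42×68 + 2.01×336 + 2.53×259 = 96.56 + 675.36 + 655.27 = 1427.19
L = 1693.93 / 1427.19 × 100 = 118.6899
Paasche component (current-period weights):
ΣP(2012)Q(2012) = 1.12×68 + 2.88×402 + 2.51×233 = 76.16 + 1157.76 + 584.83 = 1818.75
ΣP(2011)Q(2012) = 1.42×68 + 2.01×402 + 2.53×233 = 96.56 + 808.02 + 589.49 = 1494.07
P = 1818.75 / 1494.07 × 100 = 121.7312
Fisher = √(L × P) = √(118.6899 × 121.7312) = 120.2009

120.20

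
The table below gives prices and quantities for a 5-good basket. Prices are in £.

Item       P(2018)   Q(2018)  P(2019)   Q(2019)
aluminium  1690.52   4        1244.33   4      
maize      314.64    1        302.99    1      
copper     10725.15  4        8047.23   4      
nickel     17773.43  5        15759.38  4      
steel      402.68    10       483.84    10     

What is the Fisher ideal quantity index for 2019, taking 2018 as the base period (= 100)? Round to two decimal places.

Laspeyres component (base-period weights):
ΣP(2018)Q(2019) = 1690.52×4 + 314.64×1 + 10725.15×4 + 17773.43×4 + 402.68×10 = 6762.08 + 314.64 + 42900.6 + 71093.72 + 4026.8 = 125097.84
ΣP(2018)Q(2018) = 1690.52×4 + 314.64×1 + 10725.15×4 + 17773.43×5 + 402.68×10 = 6762.08 + 314.64 + 42900.6 + 88867.15 + 4026.8 = 142871.27
L = 125097.84 / 142871.27 × 100 = 87.5598
Paasche component (current-period weights):
ΣP(2019)Q(2019) = 1244.33×4 + 302.99×1 + 8047.23×4 + 15759.38×4 + 483.84×10 = 4977.32 + 302.99 + 32188.92 + 63037.52 + 4838.4 = 105345.15
ΣP(2019)Q(2018) = 1244.33×4 + 302.99×1 + 8047.23×4 + 15759.38×5 + 483.84×10 = 4977.32 + 302.99 + 32188.92 + 78796.9 + 4838.4 = 121104.53
P = 105345.15 / 121104.53 × 100 = 86.9870
Fisher = √(L × P) = √(87.5598 × 86.9870) = 87.2729

87.27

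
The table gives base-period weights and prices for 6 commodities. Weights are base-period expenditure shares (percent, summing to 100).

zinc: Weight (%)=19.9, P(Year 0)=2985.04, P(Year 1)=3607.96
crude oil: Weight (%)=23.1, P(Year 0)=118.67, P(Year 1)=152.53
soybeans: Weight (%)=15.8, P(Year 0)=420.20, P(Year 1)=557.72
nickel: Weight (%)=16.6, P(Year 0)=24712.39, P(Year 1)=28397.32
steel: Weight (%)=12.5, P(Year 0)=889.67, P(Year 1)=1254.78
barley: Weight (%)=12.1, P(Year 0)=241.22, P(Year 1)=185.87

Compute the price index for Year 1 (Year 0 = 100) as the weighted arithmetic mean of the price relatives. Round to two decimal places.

zinc: 19.9 × (3607.96/2985.04) = 19.9 × 1.208681 = 24.0527
crude oil: 23.1 × (152.53/118.67) = 23.1 × 1.285329 = 29.6911
soybeans: 15.8 × (557.72/420.20) = 15.8 × 1.327273 = 20.9709
nickel: 16.6 × (28397.32/24712.39) = 16.6 × 1.149113 = 19.0753
steel: 12.5 × (1254.78/889.67) = 12.5 × 1.410388 = 17.6299
barley: 12.1 × (185.87/241.22) = 12.1 × 0.770541 = 9.3236
Index = Σ wᵢ·(p₁ᵢ/p₀ᵢ) = 24.0527 + 29.6911 + 20.9709 + 19.0753 + 17.6299 + 9.3236 = 120.7434

120.74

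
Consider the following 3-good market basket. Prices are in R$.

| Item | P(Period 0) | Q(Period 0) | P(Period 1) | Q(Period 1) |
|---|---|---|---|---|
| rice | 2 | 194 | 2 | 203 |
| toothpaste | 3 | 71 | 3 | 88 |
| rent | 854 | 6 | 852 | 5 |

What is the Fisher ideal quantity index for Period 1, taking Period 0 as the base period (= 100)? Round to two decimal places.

Laspeyres component (base-period weights):
ΣP(Period 0)Q(Period 1) = 2×203 + 3×88 + 854×5 = 406 + 264 + 4270 = 4940
ΣP(Period 0)Q(Period 0) = 2×194 + 3×71 + 854×6 = 388 + 213 + 5124 = 5725
L = 4940 / 5725 × 100 = 86.2882
Paasche component (current-period weights):
ΣP(Period 1)Q(Period 1) = 2×203 + 3×88 + 852×5 = 406 + 264 + 4260 = 4930
ΣP(Period 1)Q(Period 0) = 2×194 + 3×71 + 852×6 = 388 + 213 + 5112 = 5713
P = 4930 / 5713 × 100 = 86.2944
Fisher = √(L × P) = √(86.2882 × 86.2944) = 86.2913

86.29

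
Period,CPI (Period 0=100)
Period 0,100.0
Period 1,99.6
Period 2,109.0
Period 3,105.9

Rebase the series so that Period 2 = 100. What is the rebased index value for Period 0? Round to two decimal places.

Rebased(Period 0) = 100.0 / 109.0 × 100 = 91.7431

91.74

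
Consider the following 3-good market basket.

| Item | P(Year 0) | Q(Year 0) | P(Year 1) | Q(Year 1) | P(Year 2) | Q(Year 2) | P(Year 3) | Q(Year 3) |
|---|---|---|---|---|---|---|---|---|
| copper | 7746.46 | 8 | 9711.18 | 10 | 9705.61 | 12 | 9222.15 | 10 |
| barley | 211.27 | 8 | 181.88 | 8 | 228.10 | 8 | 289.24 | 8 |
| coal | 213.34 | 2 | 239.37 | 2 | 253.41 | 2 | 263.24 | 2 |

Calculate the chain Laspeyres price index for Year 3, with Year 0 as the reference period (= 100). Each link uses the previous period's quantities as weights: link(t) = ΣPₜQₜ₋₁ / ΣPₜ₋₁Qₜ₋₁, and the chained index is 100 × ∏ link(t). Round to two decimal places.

Link Year 0→Year 1:
ΣP(Year 1)Q(Year 0) = 9711.18×8 + 181.88×8 + 239.37×2 = 77689.44 + 1455.04 + 478.74 = 79623.22
ΣP(Year 0)Q(Year 0) = 7746.46×8 + 211.27×8 + 213.34×2 = 61971.68 + 1690.16 + 426.68 = 64088.52
link = 79623.22/64088.52 = 1.242394
Link Year 1→Year 2:
ΣP(Year 2)Q(Year 1) = 9705.61×10 + 228.10×8 + 253.41×2 = 97056.1 + 1824.8 + 506.82 = 99387.72
ΣP(Year 1)Q(Year 1) = 9711.18×10 + 181.88×8 + 239.37×2 = 97111.8 + 1455.04 + 478.74 = 99045.58
link = 99387.72/99045.58 = 1.003454
Link Year 2→Year 3:
ΣP(Year 3)Q(Year 2) = 9222.15×12 + 289.24×8 + 263.24×2 = 110665.8 + 2313.92 + 526.48 = 113506.2
ΣP(Year 2)Q(Year 2) = 9705.61×12 + 228.10×8 + 253.41×2 = 116467.32 + 1824.8 + 506.82 = 118798.94
link = 113506.2/118798.94 = 0.955448
Chained index = 100 × 1.242394 × 1.003454 × 0.955448 = 119.1144

119.11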